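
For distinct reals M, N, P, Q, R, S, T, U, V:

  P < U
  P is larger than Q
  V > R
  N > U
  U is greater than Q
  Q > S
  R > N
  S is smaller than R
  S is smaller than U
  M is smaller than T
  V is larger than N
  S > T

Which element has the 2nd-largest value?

Piecing the relations together gives one ordering: M < T < S < Q < P < U < N < R < V.
Counting 2 from the largest end gives R.

R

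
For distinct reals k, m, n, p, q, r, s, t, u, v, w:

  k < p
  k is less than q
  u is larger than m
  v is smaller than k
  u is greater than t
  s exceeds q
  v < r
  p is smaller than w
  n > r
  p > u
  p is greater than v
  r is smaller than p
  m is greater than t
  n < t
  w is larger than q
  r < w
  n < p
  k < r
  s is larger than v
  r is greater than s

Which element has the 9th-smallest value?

Piecing the relations together gives one ordering: v < k < q < s < r < n < t < m < u < p < w.
The 9th smallest is u.

u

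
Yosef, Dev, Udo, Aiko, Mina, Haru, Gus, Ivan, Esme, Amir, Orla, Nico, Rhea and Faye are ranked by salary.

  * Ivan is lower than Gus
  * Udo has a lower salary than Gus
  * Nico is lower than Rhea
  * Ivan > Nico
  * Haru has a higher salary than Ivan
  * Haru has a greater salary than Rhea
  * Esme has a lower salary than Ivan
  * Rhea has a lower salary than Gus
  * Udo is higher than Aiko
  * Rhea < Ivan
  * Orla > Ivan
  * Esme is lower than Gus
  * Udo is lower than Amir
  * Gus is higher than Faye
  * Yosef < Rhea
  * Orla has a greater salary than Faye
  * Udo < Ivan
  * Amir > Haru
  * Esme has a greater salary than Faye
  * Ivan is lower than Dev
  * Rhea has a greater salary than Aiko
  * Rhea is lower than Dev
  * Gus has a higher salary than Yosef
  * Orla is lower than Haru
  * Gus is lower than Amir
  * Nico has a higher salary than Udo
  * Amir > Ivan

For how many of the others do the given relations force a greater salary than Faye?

7

The elements the relations force above Faye are Esme, Ivan, Orla, Gus, Haru, Dev, Amir — no chain reaches any other.
That is 7.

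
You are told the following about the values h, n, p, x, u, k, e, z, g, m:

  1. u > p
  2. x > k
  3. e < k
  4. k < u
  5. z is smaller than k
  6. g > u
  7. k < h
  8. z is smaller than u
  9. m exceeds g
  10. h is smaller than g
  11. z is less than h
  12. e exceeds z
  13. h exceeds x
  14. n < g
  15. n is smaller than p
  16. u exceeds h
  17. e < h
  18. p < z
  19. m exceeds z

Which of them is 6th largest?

Piecing the relations together gives one ordering: n < p < z < e < k < x < h < u < g < m.
Counting 6 from the largest end gives k.

k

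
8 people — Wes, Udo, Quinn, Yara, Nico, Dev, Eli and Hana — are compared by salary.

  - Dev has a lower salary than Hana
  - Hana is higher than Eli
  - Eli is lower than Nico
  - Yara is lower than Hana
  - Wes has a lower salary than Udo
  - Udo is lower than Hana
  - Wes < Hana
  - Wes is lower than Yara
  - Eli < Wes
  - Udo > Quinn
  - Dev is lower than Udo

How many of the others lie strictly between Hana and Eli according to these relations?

3

Chaining upward from Eli reaches: Nico, Wes, Yara, Udo.
Chaining downward from Hana reaches: Wes, Yara, Dev, Quinn, Udo.
Strictly between Eli and Hana are those in both lists: Wes, Yara, Udo — 3 elements.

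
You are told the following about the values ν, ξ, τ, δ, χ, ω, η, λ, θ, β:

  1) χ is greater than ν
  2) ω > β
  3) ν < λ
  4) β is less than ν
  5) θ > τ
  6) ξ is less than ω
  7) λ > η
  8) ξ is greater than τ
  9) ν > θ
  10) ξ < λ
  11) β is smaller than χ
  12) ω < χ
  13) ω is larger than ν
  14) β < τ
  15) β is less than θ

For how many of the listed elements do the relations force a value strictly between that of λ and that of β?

4

Chaining upward from β reaches: τ, θ, ξ, ν, ω, χ.
Chaining downward from λ reaches: τ, η, θ, ξ, ν.
Strictly between β and λ are those in both lists: τ, θ, ξ, ν — 4 elements.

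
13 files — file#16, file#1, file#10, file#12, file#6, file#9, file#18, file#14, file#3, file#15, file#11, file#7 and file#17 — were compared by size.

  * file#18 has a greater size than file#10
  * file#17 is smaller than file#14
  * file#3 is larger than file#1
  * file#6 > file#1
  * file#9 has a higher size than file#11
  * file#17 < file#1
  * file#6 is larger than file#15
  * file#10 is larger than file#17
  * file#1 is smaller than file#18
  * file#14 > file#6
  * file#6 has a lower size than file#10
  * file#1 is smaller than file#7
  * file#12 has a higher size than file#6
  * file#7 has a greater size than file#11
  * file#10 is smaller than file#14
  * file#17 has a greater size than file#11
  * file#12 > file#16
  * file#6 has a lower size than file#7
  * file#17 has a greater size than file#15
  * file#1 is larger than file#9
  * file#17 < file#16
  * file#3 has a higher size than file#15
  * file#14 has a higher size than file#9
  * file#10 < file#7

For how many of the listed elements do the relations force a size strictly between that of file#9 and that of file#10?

The relations place file#9 below file#10. An element lies strictly between them when it is forced above file#9 and also forced below file#10.
Above file#9: {file#1, file#6, file#12, file#3, file#18, file#7, file#14}. Below file#10: {file#15, file#11, file#17, file#1, file#6}.
Intersection: {file#1, file#6} — 2.

2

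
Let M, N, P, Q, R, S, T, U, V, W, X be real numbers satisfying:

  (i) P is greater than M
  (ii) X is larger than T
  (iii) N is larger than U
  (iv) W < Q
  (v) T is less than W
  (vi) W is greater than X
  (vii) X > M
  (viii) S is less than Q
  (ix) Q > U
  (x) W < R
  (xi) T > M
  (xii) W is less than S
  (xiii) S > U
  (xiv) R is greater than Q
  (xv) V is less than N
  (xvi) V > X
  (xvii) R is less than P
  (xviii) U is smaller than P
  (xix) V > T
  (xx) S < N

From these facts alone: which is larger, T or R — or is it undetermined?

T < X and X < W give T < W.
Then W < S extends the chain to S.
With S < Q: T < X < W < S < Q.
Then Q < R extends the chain to R.
So R is larger.

R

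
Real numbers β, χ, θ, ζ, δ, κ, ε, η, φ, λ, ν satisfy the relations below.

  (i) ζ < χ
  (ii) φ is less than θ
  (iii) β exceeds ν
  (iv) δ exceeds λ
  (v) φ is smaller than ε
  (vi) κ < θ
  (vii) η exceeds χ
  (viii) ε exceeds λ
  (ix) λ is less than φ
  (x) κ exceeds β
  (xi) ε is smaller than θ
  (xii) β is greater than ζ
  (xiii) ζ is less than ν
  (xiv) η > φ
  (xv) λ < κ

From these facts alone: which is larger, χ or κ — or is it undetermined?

Following every chain through χ: above χ we get η; below χ we get ζ.
κ is not reached, and no chain runs the other way from κ to χ.
So the given relations leave the order of χ and κ undetermined.

undetermined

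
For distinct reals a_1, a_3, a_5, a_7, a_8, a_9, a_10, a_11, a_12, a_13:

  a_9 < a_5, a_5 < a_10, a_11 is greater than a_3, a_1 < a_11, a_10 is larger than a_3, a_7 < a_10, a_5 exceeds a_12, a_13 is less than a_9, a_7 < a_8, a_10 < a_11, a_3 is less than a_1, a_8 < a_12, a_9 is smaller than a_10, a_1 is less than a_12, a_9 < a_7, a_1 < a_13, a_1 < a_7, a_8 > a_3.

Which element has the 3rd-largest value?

a_5

Chaining the given pairs: a_3 < a_1 < a_13 < a_9 < a_7 < a_8 < a_12 < a_5 < a_10 < a_11.
The 3rd largest is a_5.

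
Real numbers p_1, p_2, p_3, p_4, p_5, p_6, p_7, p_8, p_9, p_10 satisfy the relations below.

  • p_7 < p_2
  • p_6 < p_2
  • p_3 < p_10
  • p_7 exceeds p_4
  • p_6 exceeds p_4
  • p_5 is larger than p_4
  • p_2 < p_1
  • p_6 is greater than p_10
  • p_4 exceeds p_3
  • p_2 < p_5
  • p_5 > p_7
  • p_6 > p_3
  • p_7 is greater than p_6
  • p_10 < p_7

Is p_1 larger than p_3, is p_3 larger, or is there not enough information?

The relevant relations are p_3 < p_10; p_10 < p_6; p_6 < p_7; p_7 < p_2; p_2 < p_1.
Together: p_3 < p_10 < p_6 < p_7 < p_2 < p_1.
So p_1 is larger.

p_1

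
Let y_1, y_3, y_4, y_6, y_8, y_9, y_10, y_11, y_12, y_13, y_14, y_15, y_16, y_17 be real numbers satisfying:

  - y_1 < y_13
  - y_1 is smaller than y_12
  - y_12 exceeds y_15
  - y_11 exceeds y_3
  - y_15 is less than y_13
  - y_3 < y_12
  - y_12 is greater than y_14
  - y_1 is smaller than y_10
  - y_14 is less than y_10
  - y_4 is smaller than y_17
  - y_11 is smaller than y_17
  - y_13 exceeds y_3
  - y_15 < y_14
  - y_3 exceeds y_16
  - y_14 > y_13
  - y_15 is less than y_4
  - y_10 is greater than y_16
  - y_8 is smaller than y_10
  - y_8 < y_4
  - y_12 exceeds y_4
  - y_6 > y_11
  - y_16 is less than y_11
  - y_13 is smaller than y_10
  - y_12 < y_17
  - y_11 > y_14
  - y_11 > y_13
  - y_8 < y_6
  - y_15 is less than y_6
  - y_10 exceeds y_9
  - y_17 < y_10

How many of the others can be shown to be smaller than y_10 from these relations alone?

From y_10 the given relations immediately reach y_16, y_1, y_13, y_8, y_14, y_9, y_17.
From those, y_15, y_3, y_11, y_4, y_12 — 12 in total.
Nothing else is reachable below y_10; 12 in all.

12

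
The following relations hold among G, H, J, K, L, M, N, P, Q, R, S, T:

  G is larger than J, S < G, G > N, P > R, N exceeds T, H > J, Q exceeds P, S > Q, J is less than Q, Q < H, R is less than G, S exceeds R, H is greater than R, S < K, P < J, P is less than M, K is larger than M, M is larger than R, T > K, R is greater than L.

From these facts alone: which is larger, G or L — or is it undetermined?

Following the relations from L: L < R < P < J < Q < S < K < T < N < G.
So G is larger.

G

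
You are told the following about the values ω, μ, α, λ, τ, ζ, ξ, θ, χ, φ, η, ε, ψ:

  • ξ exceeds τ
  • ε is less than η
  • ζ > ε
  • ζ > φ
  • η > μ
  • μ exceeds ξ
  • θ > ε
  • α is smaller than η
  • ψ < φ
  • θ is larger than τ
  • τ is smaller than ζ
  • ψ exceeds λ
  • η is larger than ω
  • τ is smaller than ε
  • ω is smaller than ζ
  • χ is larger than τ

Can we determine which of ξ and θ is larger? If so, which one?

undetermined

Following every chain through ξ: above ξ we get μ, η; below ξ we get τ.
θ is not reached, and no chain runs the other way from θ to ξ.
So the given relations leave the order of ξ and θ undetermined.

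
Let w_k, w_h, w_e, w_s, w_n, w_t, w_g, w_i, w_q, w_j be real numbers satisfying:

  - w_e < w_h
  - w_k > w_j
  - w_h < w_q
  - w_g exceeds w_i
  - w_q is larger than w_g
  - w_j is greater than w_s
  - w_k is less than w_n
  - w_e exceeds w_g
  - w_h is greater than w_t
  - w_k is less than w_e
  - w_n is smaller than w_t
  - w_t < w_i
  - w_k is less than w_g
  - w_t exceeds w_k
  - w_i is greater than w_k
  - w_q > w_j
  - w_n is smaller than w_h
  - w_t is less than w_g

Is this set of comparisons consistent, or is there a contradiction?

consistent

The single ordering w_s < w_j < w_k < w_n < w_t < w_i < w_g < w_e < w_h < w_q satisfies every listed relation, so no contradiction arises.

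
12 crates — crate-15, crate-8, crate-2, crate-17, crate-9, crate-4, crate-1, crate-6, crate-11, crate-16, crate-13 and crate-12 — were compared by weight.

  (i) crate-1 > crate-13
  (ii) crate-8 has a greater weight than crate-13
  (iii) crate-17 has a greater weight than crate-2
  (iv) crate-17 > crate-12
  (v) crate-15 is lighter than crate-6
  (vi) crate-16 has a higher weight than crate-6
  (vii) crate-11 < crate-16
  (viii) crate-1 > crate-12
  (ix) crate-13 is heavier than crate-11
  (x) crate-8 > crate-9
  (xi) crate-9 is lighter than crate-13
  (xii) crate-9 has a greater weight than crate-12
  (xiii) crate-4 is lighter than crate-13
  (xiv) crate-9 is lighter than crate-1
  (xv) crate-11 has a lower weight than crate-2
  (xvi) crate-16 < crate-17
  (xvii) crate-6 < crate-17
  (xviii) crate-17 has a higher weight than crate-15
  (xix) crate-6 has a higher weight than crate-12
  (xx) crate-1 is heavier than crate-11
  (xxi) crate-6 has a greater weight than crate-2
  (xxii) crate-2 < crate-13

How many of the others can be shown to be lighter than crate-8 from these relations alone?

6

The elements the relations force below crate-8 are crate-12, crate-4, crate-11, crate-9, crate-2, crate-13 — no chain reaches any other.
That is 6.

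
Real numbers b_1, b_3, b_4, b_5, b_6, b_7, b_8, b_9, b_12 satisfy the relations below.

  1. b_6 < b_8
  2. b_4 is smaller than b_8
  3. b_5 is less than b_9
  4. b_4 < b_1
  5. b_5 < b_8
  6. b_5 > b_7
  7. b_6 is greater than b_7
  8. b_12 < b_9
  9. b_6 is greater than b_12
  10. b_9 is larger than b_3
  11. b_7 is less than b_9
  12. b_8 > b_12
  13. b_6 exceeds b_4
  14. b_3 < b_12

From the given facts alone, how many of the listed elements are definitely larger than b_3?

4

From b_3 the given relations immediately reach b_12, b_9.
From those, b_6, b_8 — 4 in total.
Nothing else is reachable above b_3; 4 in all.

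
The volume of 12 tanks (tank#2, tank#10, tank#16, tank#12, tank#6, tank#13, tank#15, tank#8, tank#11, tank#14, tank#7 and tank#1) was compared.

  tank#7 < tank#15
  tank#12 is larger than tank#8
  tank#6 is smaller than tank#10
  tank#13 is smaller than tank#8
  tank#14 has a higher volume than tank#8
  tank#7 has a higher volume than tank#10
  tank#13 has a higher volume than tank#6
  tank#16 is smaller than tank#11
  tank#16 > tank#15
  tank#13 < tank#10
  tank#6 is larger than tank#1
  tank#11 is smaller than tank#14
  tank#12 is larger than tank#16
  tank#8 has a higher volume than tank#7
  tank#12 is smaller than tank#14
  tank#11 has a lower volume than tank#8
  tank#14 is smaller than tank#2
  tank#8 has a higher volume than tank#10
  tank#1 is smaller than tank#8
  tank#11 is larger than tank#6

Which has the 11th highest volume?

The consecutive relations fix a unique order: tank#1 < tank#6 < tank#13 < tank#10 < tank#7 < tank#15 < tank#16 < tank#11 < tank#8 < tank#12 < tank#14 < tank#2.
Counting 11 from the largest end gives tank#6.

tank#6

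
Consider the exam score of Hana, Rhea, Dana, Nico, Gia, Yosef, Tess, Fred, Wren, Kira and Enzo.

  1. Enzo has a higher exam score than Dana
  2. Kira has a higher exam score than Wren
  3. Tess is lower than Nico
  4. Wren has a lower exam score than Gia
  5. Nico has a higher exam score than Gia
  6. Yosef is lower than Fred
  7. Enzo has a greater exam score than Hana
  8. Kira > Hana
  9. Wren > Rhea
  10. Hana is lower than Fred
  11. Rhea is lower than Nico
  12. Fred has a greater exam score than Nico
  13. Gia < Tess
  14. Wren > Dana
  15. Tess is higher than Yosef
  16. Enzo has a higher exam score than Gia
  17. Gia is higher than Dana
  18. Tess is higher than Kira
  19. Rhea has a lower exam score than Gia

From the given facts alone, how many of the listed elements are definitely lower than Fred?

From Fred the given relations immediately reach Yosef, Hana, Nico.
From those, Rhea, Gia, Tess — 6 in total.
From those, Dana, Wren, Kira — 9 in total.
Nothing else is reachable below Fred; 9 in all.

9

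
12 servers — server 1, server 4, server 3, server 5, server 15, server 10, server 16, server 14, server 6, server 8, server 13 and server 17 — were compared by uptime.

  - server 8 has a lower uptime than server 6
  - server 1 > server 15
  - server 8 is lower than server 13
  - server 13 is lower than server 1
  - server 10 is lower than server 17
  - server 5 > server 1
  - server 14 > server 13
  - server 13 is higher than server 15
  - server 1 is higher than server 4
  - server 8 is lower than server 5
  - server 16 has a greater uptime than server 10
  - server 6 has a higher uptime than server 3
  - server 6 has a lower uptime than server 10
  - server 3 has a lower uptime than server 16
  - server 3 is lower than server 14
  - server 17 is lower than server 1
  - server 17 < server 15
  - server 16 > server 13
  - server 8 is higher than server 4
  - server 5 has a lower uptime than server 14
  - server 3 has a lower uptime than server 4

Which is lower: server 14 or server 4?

The relevant relations are server 4 < server 8; server 8 < server 6; server 6 < server 10; server 10 < server 17; server 17 < server 15; server 15 < server 13; server 13 < server 1; server 1 < server 5; server 5 < server 14.
Chaining these gives server 4 < server 8 < server 6 < server 10 < server 17 < server 15 < server 13 < server 1 < server 5 < server 14.
So server 4 < server 14; server 4 is the lower of the two.

server 4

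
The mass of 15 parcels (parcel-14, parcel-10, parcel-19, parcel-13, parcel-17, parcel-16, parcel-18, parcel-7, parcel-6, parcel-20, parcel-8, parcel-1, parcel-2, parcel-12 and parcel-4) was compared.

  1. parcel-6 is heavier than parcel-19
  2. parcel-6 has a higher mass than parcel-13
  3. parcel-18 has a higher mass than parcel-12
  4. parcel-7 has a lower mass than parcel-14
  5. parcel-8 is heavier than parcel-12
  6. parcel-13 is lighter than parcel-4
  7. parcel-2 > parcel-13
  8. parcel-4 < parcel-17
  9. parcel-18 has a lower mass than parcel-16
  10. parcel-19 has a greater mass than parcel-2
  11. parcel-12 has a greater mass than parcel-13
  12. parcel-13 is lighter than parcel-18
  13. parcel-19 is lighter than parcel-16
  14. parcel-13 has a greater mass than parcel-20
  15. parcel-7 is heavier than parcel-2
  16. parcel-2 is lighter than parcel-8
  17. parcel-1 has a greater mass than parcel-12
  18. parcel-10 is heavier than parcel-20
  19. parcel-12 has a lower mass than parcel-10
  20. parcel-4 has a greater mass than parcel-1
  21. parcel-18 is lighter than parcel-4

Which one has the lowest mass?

parcel-13 is not least since parcel-20 < parcel-13; parcel-2 is not least since parcel-13 < parcel-2; parcel-12 is not least since parcel-13 < parcel-12; parcel-18 is not least since parcel-12 < parcel-18; parcel-1 is not least since parcel-12 < parcel-1; parcel-19 is not least since parcel-2 < parcel-19; parcel-8 is not least since parcel-12 < parcel-8; parcel-4 is not least since parcel-18 < parcel-4; parcel-7 is not least since parcel-2 < parcel-7; parcel-16 is not least since parcel-19 < parcel-16; parcel-10 is not least since parcel-20 < parcel-10; parcel-14 is not least since parcel-7 < parcel-14; parcel-17 is not least since parcel-4 < parcel-17; parcel-6 is not least since parcel-19 < parcel-6.
Only parcel-20 has nothing below it, so parcel-20 is the lowest mass.

parcel-20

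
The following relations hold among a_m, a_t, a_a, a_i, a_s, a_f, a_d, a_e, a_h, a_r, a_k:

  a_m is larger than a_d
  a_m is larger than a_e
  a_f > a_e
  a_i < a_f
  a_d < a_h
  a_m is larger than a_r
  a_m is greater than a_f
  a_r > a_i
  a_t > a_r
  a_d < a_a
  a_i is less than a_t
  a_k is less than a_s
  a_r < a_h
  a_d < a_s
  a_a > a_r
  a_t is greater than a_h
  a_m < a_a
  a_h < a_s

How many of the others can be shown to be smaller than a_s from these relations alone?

5

From a_s the given relations immediately reach a_k, a_d, a_h.
From those, a_r — 4 in total.
From those, a_i — 5 in total.
No other element is forced below a_s by the given relations, so the count is 5.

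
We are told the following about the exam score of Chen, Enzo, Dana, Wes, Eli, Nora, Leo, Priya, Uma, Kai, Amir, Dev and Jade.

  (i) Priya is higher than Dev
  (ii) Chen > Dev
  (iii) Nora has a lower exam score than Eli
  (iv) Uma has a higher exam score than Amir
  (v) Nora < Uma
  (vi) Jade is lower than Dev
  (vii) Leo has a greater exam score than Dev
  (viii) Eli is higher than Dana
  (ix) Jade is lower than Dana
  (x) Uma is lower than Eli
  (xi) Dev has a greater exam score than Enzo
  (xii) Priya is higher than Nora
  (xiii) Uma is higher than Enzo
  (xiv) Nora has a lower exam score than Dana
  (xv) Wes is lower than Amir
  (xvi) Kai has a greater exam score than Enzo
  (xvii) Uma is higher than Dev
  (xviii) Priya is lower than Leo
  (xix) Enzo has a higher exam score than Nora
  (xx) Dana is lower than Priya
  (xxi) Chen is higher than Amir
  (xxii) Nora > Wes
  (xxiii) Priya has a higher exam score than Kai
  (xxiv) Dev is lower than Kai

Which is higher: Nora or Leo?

Leo

Following the relations from Nora: Nora < Enzo < Dev < Kai < Priya < Leo.
So Nora < Leo; Leo is the higher of the two.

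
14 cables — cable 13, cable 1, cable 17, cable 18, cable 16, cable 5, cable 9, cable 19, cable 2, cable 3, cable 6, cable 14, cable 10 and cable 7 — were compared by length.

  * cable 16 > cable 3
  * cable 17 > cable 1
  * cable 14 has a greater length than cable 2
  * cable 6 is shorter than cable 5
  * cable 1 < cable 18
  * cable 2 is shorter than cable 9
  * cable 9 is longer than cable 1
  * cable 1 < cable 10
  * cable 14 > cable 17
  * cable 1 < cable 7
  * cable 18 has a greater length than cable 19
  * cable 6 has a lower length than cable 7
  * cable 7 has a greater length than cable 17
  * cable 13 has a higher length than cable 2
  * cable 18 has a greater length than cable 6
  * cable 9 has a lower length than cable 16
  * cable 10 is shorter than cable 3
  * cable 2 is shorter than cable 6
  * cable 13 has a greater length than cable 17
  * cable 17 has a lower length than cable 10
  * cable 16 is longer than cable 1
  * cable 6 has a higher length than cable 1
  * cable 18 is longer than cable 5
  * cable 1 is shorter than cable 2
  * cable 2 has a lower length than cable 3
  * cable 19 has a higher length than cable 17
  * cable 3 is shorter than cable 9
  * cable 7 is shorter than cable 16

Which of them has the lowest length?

cable 17 is not least since cable 1 < cable 17; cable 2 is not least since cable 1 < cable 2; cable 10 is not least since cable 17 < cable 10; cable 3 is not least since cable 10 < cable 3; cable 13 is not least since cable 2 < cable 13; cable 9 is not least since cable 3 < cable 9; cable 19 is not least since cable 17 < cable 19; cable 6 is not least since cable 1 < cable 6; cable 14 is not least since cable 17 < cable 14; cable 5 is not least since cable 6 < cable 5; cable 7 is not least since cable 1 < cable 7; cable 18 is not least since cable 6 < cable 18; cable 16 is not least since cable 7 < cable 16.
Only cable 1 has nothing below it, so cable 1 is the lowest length.

cable 1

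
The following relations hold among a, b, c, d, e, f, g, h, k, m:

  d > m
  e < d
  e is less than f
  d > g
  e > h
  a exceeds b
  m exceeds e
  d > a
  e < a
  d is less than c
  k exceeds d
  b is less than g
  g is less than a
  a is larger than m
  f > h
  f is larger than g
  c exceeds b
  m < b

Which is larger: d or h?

d

h < e and e < m give h < m.
With m < b: h < e < m < b.
With b < g: h < e < m < b < g.
Then g < a extends the chain to a.
With a < d: h < e < m < b < g < a < d.
So h < d; d is the larger of the two.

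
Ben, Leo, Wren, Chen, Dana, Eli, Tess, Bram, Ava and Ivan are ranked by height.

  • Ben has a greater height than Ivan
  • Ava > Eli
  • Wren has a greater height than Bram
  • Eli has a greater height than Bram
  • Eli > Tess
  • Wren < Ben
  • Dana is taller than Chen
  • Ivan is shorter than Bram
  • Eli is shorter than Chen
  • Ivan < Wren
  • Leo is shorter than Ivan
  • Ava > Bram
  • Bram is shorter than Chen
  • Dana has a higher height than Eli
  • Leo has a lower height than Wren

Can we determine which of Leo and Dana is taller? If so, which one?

Dana

Link the given pairs in sequence: Leo < Ivan; Ivan < Bram; Bram < Eli; Eli < Chen; Chen < Dana.
Chaining these gives Leo < Ivan < Bram < Eli < Chen < Dana.
So Dana is taller.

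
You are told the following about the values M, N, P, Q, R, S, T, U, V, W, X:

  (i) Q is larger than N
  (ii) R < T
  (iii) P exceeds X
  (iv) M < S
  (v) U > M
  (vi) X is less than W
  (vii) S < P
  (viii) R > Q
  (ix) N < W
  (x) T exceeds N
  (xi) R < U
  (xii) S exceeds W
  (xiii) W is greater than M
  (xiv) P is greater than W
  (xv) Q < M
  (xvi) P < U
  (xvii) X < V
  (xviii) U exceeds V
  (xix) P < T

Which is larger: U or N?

The relevant relations are N < Q; Q < M; M < W; W < S; S < P; P < U.
Chaining these gives N < Q < M < W < S < P < U.
So N < U; U is the larger of the two.

U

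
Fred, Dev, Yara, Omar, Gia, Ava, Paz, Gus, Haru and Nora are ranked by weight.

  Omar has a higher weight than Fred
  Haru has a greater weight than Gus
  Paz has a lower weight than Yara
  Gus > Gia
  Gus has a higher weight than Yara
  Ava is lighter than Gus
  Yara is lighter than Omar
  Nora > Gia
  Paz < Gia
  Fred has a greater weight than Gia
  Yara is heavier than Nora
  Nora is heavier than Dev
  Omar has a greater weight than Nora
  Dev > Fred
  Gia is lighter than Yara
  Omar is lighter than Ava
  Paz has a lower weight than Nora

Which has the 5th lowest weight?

Nora

The consecutive relations fix a unique order: Paz < Gia < Fred < Dev < Nora < Yara < Omar < Ava < Gus < Haru.
The 5th smallest is Nora.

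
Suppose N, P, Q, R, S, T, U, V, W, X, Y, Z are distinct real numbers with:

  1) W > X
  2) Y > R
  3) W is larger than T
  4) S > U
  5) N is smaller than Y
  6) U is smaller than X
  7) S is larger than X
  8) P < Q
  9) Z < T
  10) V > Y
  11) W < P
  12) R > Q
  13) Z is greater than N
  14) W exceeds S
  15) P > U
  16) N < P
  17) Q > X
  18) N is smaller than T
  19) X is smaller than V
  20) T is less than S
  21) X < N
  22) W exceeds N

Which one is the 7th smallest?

W

Piecing the relations together gives one ordering: U < X < N < Z < T < S < W < P < Q < R < Y < V.
The 7th smallest is W.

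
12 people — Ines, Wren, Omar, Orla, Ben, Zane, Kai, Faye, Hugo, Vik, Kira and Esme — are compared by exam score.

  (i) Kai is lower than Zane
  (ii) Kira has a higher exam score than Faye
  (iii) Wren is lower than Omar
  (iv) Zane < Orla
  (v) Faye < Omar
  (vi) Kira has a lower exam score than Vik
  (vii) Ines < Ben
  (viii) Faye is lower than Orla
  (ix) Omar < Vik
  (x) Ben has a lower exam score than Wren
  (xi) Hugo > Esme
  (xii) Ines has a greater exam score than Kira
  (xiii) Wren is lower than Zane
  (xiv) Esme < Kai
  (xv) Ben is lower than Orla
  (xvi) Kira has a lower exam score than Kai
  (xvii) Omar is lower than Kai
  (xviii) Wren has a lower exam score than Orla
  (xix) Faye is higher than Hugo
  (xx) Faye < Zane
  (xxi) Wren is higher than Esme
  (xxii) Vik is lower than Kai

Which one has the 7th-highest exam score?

Piecing the relations together gives one ordering: Esme < Hugo < Faye < Kira < Ines < Ben < Wren < Omar < Vik < Kai < Zane < Orla.
The 7th largest is Ben.

Ben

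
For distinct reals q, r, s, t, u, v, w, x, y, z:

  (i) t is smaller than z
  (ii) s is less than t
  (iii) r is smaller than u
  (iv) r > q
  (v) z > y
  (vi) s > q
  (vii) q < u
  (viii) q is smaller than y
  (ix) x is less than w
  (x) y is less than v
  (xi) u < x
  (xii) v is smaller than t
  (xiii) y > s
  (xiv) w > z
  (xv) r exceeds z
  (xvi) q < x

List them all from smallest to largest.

Nothing is placed below q, so it is least; from there q < s; s < y; y < v; v < t; t < z; z < r; r < u; u < x; x < w, each given directly.

q < s < y < v < t < z < r < u < x < w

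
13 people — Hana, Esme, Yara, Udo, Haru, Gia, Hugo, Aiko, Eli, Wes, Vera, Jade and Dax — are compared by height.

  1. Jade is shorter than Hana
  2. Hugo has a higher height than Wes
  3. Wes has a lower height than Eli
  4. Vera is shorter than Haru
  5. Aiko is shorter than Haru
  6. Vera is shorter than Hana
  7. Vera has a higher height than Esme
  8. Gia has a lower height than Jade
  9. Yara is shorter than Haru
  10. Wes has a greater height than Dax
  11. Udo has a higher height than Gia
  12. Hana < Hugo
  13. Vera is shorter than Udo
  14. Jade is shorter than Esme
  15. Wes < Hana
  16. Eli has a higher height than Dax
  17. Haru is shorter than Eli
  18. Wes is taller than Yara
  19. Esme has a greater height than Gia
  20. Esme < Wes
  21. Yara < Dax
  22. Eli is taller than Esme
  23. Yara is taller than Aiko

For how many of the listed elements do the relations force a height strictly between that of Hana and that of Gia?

4

The relations place Gia below Hana. An element lies strictly between them when it is forced above Gia and also forced below Hana.
Above Gia: {Jade, Esme, Vera, Wes, Udo, Haru, Hugo, Eli}. Below Hana: {Aiko, Yara, Jade, Esme, Dax, Vera, Wes}.
Intersection: {Jade, Esme, Vera, Wes} — 4.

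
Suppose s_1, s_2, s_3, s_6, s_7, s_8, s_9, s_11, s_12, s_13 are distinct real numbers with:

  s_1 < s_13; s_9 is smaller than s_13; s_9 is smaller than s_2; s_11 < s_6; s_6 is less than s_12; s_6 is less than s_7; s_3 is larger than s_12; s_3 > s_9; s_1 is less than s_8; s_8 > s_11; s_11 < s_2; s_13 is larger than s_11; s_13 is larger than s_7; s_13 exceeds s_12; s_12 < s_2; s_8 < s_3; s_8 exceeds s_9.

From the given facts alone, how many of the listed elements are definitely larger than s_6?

5

Directly above s_6: s_12, s_7.
One step further: s_2, s_13, s_3 (5 so far).
No other element is forced above s_6 by the given relations, so the count is 5.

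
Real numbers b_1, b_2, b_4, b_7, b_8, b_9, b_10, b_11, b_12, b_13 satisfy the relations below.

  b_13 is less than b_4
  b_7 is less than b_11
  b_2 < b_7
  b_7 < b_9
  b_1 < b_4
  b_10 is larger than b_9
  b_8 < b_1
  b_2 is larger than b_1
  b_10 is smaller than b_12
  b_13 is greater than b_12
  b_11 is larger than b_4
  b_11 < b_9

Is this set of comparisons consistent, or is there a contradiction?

Chaining the given relations yields b_11 < b_9 < b_10 < b_12 < b_13 < b_4, so b_11 < b_4. But one relation states b_4 < b_11. These cannot both hold.

inconsistent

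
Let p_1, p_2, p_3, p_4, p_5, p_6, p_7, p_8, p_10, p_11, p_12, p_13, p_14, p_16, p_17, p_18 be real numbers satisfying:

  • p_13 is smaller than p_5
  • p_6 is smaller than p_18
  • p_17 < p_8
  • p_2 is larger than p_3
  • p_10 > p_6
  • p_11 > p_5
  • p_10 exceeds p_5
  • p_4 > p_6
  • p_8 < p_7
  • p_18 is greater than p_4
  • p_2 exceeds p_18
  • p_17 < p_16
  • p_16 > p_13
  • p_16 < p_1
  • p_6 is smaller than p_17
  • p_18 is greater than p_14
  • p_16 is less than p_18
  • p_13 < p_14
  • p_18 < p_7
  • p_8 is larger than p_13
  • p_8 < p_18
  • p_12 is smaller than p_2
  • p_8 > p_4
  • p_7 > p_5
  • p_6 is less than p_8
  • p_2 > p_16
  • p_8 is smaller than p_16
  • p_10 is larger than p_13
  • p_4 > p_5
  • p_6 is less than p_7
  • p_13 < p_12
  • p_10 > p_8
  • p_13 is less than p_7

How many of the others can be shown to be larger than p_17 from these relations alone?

The elements the relations force above p_17 are p_8, p_10, p_16, p_18, p_1, p_7, p_2 — no chain reaches any other.
That is 7.

7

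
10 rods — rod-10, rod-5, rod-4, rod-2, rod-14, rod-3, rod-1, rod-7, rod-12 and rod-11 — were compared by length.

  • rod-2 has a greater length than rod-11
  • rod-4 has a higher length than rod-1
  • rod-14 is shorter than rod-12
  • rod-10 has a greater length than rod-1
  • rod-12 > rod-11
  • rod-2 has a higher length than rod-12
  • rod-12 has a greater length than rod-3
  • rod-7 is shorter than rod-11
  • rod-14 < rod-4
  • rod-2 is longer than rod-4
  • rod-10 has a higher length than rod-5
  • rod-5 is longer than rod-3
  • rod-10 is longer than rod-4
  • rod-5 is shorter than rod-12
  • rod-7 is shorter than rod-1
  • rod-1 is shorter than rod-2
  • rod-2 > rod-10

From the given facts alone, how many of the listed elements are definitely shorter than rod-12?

The elements the relations force below rod-12 are rod-14, rod-7, rod-3, rod-5, rod-11 — no chain reaches any other.
That is 5.

5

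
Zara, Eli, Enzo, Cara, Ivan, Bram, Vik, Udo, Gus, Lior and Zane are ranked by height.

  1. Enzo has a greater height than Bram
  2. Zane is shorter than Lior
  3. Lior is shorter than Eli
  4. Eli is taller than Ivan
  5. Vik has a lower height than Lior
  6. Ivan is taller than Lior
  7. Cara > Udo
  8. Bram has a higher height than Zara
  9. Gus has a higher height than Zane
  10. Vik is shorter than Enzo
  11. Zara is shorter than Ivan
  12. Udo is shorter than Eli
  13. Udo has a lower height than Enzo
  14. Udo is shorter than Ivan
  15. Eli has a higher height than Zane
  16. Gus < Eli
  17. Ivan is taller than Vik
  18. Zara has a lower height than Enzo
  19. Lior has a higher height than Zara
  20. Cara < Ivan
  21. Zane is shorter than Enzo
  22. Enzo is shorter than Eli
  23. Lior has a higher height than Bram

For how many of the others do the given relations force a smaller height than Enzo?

Directly below Enzo: Zara, Udo, Zane, Bram, Vik.
Nothing else is reachable below Enzo; 5 in all.

5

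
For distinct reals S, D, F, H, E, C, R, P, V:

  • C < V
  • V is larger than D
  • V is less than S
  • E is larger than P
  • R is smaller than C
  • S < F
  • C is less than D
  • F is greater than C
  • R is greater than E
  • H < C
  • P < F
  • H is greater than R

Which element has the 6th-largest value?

Piecing the relations together gives one ordering: P < E < R < H < C < D < V < S < F.
The 6th largest is H.

H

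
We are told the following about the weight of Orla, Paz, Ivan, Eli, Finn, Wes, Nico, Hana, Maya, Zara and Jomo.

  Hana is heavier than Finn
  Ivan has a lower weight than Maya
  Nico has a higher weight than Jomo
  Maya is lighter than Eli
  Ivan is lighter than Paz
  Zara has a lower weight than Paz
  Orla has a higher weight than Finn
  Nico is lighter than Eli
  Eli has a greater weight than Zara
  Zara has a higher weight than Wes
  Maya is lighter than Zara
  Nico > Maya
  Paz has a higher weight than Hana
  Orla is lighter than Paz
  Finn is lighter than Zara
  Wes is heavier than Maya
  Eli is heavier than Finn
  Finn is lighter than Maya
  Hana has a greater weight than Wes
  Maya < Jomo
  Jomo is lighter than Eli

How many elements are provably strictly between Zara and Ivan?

2

Chaining upward from Ivan reaches: Maya, Jomo, Wes, Nico, Hana, Eli, Paz.
Chaining downward from Zara reaches: Finn, Maya, Wes.
Strictly between Ivan and Zara are those in both lists: Maya, Wes — 2 elements.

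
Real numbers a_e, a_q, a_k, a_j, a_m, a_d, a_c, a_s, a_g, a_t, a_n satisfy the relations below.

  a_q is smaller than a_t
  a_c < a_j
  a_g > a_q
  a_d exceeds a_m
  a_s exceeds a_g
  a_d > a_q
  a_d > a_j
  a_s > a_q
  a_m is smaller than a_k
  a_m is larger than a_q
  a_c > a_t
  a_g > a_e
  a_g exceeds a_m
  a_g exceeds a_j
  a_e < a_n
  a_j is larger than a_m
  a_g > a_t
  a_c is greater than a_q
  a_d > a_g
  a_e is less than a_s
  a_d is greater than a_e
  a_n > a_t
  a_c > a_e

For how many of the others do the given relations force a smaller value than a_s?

7

Directly below a_s: a_q, a_e, a_g.
One step further: a_t, a_m, a_j (6 so far).
One step further: a_c (7 so far).
No other element is forced below a_s by the given relations, so the count is 7.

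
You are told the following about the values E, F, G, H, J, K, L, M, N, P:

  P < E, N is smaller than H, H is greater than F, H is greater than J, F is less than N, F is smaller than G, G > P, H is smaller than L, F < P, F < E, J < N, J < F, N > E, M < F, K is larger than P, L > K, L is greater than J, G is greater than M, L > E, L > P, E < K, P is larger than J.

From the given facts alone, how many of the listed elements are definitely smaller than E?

4

The elements the relations force below E are M, J, F, P — no chain reaches any other.
That is 4.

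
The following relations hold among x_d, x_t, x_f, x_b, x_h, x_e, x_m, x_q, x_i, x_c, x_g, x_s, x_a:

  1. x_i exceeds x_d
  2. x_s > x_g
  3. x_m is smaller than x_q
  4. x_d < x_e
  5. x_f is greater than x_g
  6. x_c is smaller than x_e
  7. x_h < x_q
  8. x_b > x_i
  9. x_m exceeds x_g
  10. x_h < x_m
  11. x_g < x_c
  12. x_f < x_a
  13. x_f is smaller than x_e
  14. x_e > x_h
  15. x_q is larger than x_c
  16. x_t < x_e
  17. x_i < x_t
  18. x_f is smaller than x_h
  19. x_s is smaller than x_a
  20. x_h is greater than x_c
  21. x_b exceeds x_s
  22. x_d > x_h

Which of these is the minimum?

x_c is not least since x_g < x_c; x_f is not least since x_g < x_f; x_s is not least since x_g < x_s; x_h is not least since x_f < x_h; x_d is not least since x_h < x_d; x_i is not least since x_d < x_i; x_b is not least since x_s < x_b; x_a is not least since x_f < x_a; x_m is not least since x_h < x_m; x_t is not least since x_i < x_t; x_e is not least since x_f < x_e; x_q is not least since x_h < x_q.
Only x_g has nothing below it, so x_g is the minimum.

x_g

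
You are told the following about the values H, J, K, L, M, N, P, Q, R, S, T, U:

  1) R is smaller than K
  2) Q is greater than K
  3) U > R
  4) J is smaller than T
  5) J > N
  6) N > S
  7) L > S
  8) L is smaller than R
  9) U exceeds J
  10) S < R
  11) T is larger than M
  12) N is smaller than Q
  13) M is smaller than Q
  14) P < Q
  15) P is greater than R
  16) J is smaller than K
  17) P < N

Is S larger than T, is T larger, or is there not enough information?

Chaining the given relations: S < L < R < P < N < J < T.
So T is larger.

T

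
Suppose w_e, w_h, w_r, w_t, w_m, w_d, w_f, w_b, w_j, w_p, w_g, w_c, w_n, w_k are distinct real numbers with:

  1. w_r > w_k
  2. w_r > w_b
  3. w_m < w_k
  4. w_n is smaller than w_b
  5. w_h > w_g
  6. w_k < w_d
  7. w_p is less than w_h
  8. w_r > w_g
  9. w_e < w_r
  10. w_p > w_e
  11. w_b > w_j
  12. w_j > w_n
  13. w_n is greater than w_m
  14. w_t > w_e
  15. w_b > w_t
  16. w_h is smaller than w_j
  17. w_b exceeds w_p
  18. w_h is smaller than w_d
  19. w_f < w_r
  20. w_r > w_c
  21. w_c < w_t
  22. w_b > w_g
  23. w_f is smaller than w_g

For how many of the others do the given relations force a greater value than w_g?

5

From w_g the given relations immediately reach w_h, w_b, w_r.
From those, w_j, w_d — 5 in total.
No other element is forced above w_g by the given relations, so the count is 5.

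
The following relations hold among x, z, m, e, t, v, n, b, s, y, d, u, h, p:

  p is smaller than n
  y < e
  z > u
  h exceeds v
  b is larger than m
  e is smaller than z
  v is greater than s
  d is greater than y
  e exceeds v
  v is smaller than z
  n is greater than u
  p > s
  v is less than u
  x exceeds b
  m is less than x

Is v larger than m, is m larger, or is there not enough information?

undetermined

Following every chain through m: above m we get b, x.
v is not reached, and no chain runs the other way from v to m.
So the given relations leave the order of m and v undetermined.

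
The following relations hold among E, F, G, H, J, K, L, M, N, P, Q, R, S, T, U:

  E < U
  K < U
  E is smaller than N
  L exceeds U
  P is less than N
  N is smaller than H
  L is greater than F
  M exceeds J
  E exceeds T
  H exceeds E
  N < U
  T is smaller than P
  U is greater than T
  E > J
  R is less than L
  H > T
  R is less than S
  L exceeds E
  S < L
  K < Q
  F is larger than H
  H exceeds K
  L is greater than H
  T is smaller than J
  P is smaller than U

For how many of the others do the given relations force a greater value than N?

The elements the relations force above N are U, H, F, L — no chain reaches any other.
That is 4.

4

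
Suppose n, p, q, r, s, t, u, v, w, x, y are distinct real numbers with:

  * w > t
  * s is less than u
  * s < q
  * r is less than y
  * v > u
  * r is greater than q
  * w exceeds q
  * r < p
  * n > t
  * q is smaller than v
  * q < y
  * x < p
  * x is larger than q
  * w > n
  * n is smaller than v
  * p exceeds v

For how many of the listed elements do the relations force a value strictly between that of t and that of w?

1

The relations place t below w. An element lies strictly between them when it is forced above t and also forced below w.
Above t: {n, v, p}. Below w: {n, s, q}.
Intersection: {n} — 1.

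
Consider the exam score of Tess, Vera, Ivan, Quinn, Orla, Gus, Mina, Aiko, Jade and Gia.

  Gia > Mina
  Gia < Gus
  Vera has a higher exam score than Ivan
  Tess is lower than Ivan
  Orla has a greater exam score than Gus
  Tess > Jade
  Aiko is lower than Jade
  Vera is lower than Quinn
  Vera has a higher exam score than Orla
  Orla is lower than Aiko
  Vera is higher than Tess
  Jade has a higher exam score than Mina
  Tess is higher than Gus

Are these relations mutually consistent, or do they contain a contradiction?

consistent

Every relation is compatible with Mina < Gia < Gus < Orla < Aiko < Jade < Tess < Ivan < Vera < Quinn; the set is consistent.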